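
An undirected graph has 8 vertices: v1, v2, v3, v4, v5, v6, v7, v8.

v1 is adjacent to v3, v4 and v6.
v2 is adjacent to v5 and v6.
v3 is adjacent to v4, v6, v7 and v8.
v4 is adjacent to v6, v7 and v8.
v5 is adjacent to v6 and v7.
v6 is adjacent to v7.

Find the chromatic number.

4

v1, v3, v4, v6 are mutually adjacent (a clique of size 4), so at least 4 colors are needed.
A valid assignment using 4 colors: v1=4, v2=3, v3=3, v4=2, v5=2, v6=1, v7=4, v8=1. Every edge joins two different colors.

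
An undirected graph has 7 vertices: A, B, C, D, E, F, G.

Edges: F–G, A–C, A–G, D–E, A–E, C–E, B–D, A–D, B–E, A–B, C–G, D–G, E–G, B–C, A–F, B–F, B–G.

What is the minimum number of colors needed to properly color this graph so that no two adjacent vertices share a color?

A, B, C, E, G are mutually adjacent (a clique of size 5), so at least 5 colors are needed.
5 colors suffice: color red → {G}; color blue → {B}; color green → {A}; color yellow → {E, F}; color purple → {C, D}. Every edge joins two different colors.

5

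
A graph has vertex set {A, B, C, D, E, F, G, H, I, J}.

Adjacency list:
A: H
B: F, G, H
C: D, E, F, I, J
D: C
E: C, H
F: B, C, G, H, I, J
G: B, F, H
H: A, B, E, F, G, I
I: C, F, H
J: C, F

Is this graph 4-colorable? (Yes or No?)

Yes

The chromatic number is 4. B, F, G, H are mutually adjacent (a clique of size 4), so at least 4 colors are needed.
4 colors suffice: color 1 → {A, D, E, F}; color 2 → {C, H}; color 3 → {B, I, J}; color 4 → {G}.
That is already a proper 4-coloring.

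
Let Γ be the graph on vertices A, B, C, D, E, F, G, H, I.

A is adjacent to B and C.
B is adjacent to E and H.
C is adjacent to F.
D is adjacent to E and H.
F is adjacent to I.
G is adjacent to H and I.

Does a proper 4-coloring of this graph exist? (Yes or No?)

Yes

The chromatic number is 3. The cycle H-G-I-F-C-A-B-H has odd length 7, so it cannot be 2-colored; at least 3 colors are needed.
A valid assignment using 3 colors: A=1, B=2, C=2, D=2, E=1, F=1, G=2, H=1, I=3.
Since 4 ≥ 3, a proper 4-coloring certainly exists.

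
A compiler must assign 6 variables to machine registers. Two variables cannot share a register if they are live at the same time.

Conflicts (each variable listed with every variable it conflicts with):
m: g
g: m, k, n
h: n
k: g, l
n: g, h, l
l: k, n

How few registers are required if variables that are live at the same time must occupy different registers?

g and n conflict, so at least 2 registers are needed.
A valid assignment using 2 registers: m=1, g=2, h=2, k=1, n=1, l=2. Every pair that conflicts lands in different registers.

2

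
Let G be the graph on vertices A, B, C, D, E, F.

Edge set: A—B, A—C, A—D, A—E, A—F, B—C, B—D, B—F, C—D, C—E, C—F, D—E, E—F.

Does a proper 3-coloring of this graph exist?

No

A, B, C, D form a clique, so at least 4 colors are needed.
So 3 colors are not enough.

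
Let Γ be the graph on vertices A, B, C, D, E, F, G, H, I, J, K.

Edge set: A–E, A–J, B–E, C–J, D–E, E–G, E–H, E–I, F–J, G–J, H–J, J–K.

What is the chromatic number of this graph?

2

G and J are adjacent, so at least 2 colors are needed.
One proper 2-coloring: A=2, B=2, C=2, D=2, E=1, F=2, G=2, H=2, I=2, J=1, K=2. No two adjacent vertices share a color.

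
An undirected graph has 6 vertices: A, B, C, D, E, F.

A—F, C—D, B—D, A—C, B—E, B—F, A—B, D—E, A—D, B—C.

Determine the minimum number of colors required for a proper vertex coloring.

4

A, B, C, D are mutually adjacent (a clique of size 4), so at least 4 colors are needed.
One proper 4-coloring: A=3, B=1, C=4, D=2, E=3, F=2. Every edge joins two different colors.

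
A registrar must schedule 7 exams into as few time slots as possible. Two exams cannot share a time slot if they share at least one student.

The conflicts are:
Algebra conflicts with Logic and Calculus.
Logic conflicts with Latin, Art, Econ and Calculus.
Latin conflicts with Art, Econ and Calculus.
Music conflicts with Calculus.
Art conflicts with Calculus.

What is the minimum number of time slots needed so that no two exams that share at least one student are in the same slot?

Logic, Latin, Art, Calculus all conflict with each other, so at least 4 time slots are needed.
4 time slots suffice: Algebra=3, Logic=1, Latin=3, Music=1, Art=4, Econ=2, Calculus=2. Every pair that conflicts lands in different time slots.

4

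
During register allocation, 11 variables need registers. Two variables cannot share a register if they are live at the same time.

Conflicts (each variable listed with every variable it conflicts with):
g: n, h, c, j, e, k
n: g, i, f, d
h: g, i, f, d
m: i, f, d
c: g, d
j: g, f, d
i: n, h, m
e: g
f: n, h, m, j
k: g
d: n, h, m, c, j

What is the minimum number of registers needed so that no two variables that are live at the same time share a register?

2

g and c conflict, so at least 2 registers are needed.
2 registers suffice: register 1 → {g, i, f, d}; register 2 → {n, h, m, c, j, e, k}. No two conflicting variables share a register.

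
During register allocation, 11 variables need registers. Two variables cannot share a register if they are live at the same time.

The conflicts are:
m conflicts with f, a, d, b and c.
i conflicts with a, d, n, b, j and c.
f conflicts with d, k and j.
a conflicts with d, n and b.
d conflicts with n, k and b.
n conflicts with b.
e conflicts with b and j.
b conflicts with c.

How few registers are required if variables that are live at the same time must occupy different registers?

i, a, d, n, b all conflict with each other, so at least 5 registers are needed.
5 registers suffice: register 1 → {f, b}; register 2 → {d, j, c}; register 3 → {m, i, k, e}; register 4 → {a}; register 5 → {n}. No two conflicting variables share a register.

5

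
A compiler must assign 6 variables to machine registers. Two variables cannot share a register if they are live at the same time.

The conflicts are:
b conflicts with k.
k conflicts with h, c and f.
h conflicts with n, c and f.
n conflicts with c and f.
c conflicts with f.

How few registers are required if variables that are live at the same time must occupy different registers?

h, n, c, f pairwise conflict, so at least 4 registers are needed.
4 registers suffice: register 1 → {b, h}; register 2 → {c}; register 3 → {f}; register 4 → {k, n}. No two conflicting variables share a register.

4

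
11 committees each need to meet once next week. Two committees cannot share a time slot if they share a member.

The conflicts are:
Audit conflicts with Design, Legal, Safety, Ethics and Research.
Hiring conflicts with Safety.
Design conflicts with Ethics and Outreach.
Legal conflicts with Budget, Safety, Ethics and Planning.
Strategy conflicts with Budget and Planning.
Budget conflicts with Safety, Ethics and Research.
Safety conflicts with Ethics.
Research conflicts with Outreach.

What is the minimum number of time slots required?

Audit, Legal, Safety, Ethics all conflict with each other, so at least 4 time slots are needed.
4 time slots suffice: time slot 1 → {Design, Strategy, Safety, Research}; time slot 2 → {Audit, Hiring, Budget, Planning, Outreach}; time slot 3 → {Ethics}; time slot 4 → {Legal}. Each listed conflict is separated.

4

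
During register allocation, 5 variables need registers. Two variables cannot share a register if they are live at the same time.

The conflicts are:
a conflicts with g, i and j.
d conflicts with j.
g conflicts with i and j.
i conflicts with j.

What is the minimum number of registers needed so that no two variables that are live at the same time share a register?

4

a, g, i, j all conflict with each other, so at least 4 registers are needed.
4 registers suffice: register 1 → {j}; register 2 → {d, i}; register 3 → {a}; register 4 → {g}. Every pair that conflicts lands in different registers.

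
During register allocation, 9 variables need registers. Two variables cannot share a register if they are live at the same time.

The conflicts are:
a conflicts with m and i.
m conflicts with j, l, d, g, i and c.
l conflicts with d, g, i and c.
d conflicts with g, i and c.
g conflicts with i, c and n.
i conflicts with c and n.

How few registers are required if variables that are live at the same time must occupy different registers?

6

m, l, d, g, i, c pairwise conflict, so at least 6 registers are needed.
6 registers suffice: register 1 → {j, i}; register 2 → {m, n}; register 3 → {a, g}; register 4 → {c}; register 5 → {d}; register 6 → {l}. Every pair that conflicts lands in different registers.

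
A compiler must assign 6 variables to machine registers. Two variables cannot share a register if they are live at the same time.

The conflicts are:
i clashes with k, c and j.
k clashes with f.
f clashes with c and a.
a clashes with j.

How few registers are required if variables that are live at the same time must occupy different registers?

The cycle a-f-c-i-j-a has odd length 5, so it cannot be 2-colored; at least 3 registers are needed.
3 registers suffice: register 1 → {i, f}; register 2 → {k, c, a}; register 3 → {j}. Each listed conflict is separated.

3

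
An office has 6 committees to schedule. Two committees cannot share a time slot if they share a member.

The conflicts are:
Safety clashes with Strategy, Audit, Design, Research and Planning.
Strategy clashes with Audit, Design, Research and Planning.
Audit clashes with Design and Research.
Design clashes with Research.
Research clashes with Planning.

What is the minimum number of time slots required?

5

Safety, Strategy, Audit, Design, Research are mutually in conflict, so at least 5 time slots are needed.
5 time slots suffice: Safety=3, Strategy=1, Audit=4, Design=5, Research=2, Planning=4. Each listed conflict is separated.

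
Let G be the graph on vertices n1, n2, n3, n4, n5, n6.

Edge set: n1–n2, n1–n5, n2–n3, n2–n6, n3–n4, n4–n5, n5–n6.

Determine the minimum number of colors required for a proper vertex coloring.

3

The cycle n5-n1-n2-n3-n4-n5 has odd length 5, so it cannot be 2-colored; at least 3 colors are needed.
3 colors suffice: color R → {n2, n5}; color B → {n1, n3, n6}; color G → {n4}. No two adjacent vertices share a color.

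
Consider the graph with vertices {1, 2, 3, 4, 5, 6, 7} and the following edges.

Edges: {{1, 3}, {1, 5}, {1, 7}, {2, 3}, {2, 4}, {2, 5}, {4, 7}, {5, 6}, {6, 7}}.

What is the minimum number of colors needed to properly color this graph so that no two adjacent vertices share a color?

The cycle 2-4-7-1-3-2 has odd length 5, so it cannot be 2-colored; at least 3 colors are needed.
One proper 3-coloring: 1=green, 2=red, 3=blue, 4=blue, 5=blue, 6=green, 7=red. No two adjacent vertices share a color.

3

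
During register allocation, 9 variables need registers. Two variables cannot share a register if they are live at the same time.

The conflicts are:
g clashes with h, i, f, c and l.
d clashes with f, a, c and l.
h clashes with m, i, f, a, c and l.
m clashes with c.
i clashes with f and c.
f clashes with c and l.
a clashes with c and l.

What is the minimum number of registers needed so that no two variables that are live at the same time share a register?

g, h, i, f, c all conflict with each other, so at least 5 registers are needed.
5 registers suffice: register 1 → {d, h}; register 2 → {c, l}; register 3 → {m, f, a}; register 4 → {g}; register 5 → {i}. Every pair that conflicts lands in different registers.

5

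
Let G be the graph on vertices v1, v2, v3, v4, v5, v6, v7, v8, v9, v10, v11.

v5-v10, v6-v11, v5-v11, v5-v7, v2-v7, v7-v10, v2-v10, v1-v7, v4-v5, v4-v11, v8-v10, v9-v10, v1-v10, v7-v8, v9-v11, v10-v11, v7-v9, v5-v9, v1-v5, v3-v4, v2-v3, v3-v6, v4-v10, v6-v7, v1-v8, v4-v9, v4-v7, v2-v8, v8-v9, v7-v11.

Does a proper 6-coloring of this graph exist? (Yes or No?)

The chromatic number is 6. v4, v5, v7, v9, v10, v11 are pairwise adjacent (a clique of size 6), so at least 6 colors are needed.
One proper 6-coloring: v1=4, v2=4, v3=1, v4=5, v5=3, v6=2, v7=1, v8=3, v9=4, v10=2, v11=6.
That is already a proper 6-coloring.

Yes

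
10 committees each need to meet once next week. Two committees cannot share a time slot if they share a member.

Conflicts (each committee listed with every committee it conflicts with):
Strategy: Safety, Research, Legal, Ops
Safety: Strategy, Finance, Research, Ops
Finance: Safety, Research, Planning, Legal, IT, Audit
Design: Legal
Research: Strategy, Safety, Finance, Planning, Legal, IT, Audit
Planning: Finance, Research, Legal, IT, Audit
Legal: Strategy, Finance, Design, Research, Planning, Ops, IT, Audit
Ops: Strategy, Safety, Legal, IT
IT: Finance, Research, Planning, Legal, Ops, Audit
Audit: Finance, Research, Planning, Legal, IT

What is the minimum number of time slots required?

Finance, Research, Planning, Legal, IT, Audit pairwise conflict, so at least 6 time slots are needed.
6 time slots suffice: time slot 1 → {Safety, Legal}; time slot 2 → {Design, Research, Ops}; time slot 3 → {Strategy, Finance}; time slot 4 → {IT}; time slot 5 → {Planning}; time slot 6 → {Audit}. Every pair that conflicts lands in different time slots.

6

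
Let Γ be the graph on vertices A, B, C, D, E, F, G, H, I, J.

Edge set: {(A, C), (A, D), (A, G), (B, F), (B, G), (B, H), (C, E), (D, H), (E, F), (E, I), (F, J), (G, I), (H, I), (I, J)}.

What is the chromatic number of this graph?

The cycle G-A-D-H-B-G has odd length 5, so it cannot be 2-colored; at least 3 colors are needed.
A valid assignment using 3 colors: A=1, B=1, C=3, D=3, E=2, F=3, G=2, H=2, I=1, J=2. Each edge has distinct colors on its endpoints.

3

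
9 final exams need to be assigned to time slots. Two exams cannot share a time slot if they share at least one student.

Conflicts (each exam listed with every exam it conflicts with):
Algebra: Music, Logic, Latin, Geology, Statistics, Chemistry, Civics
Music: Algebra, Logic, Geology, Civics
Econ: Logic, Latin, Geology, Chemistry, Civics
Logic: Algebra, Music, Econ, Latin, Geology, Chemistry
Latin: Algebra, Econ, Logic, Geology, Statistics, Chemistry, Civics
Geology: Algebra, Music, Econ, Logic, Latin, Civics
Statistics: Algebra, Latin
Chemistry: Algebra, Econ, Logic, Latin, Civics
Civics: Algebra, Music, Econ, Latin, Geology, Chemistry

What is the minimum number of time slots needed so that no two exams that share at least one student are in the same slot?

4

Algebra, Music, Geology, Civics pairwise conflict, so at least 4 time slots are needed.
Using 4 time slots: Algebra=1, Music=2, Econ=1, Logic=4, Latin=2, Geology=3, Statistics=3, Chemistry=3, Civics=4. No two conflicting exams share a time slot.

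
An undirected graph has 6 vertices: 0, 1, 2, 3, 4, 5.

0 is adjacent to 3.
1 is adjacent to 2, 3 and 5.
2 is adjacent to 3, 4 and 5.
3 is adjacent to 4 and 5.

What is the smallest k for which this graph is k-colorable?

1, 2, 3, 5 are mutually adjacent (a clique of size 4), so at least 4 colors are needed.
4 colors suffice: color red → {3}; color blue → {0, 2}; color green → {4, 5}; color yellow → {1}. Each edge has distinct colors on its endpoints.

4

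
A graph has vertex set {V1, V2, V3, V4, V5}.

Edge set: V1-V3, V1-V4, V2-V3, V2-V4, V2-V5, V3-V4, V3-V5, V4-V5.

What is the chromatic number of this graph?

4

V2, V3, V4, V5 are mutually adjacent (a clique of size 4), so at least 4 colors are needed.
One proper 4-coloring: V1=3, V2=3, V3=1, V4=2, V5=4. Every edge joins two different colors.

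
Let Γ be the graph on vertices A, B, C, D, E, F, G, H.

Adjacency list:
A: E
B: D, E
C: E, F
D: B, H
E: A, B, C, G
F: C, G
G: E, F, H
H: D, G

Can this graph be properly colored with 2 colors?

No

The cycle G-H-D-B-E-G has odd length 5, so it cannot be 2-colored; at least 3 colors are needed.
So 2 colors are not enough.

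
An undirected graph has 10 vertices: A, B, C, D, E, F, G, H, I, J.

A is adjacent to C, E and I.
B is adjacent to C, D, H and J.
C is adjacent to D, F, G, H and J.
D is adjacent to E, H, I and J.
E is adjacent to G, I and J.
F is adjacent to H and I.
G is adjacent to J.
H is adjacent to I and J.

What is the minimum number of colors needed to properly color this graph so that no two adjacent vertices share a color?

5

B, C, D, H, J form a clique, so at least 5 colors are needed.
5 colors suffice: color 1 → {C, I}; color 2 → {A, D, F, G}; color 3 → {E, H}; color 4 → {J}; color 5 → {B}. Each edge has distinct colors on its endpoints.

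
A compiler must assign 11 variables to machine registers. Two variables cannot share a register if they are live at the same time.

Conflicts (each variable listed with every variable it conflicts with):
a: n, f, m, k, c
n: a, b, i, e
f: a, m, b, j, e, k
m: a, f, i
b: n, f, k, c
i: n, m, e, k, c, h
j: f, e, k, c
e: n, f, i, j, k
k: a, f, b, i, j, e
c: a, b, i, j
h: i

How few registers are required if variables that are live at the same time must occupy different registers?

f, j, e, k all conflict with each other, so at least 4 registers are needed.
4 registers suffice: register 1 → {f, i}; register 2 → {n, m, k, c, h}; register 3 → {a, b, e}; register 4 → {j}. Each listed conflict is separated.

4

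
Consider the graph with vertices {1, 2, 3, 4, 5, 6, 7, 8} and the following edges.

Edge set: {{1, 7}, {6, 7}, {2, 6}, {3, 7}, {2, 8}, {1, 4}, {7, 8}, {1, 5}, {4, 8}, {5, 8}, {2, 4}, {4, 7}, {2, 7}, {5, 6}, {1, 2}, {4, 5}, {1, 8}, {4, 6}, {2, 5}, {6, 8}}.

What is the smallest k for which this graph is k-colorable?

1, 2, 4, 5, 8 form a clique, so at least 5 colors are needed.
5 colors suffice: color a → {3, 8}; color b → {4}; color c → {5, 7}; color d → {2}; color e → {1, 6}. No two adjacent vertices share a color.

5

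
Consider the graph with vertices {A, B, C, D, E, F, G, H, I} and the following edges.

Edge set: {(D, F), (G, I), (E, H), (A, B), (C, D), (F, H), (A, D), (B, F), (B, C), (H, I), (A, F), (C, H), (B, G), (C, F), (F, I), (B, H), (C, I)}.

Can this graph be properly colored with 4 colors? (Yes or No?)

The chromatic number is 4. B, C, F, H are mutually adjacent (a clique of size 4), so at least 4 colors are needed.
A valid assignment using 4 colors: A=2, B=3, C=2, D=3, E=1, F=1, G=1, H=4, I=3.
That is already a proper 4-coloring.

Yes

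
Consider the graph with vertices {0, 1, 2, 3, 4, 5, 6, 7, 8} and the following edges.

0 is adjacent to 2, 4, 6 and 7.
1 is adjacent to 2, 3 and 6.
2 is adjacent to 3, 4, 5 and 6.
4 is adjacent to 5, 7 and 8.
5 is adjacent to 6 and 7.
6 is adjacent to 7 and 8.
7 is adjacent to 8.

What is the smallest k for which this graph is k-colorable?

0, 2, 4 are mutually adjacent, so at least 3 colors are needed.
A valid assignment using 3 colors: 0=c, 1=c, 2=a, 3=b, 4=b, 5=c, 6=b, 7=a, 8=c. Each edge has distinct colors on its endpoints.

3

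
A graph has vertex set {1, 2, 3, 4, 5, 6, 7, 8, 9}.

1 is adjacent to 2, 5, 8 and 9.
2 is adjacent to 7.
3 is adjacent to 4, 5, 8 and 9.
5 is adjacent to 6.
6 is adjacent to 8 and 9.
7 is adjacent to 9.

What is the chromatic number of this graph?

1 and 5 are adjacent, so at least 2 colors are needed.
One proper 2-coloring: 1=a, 2=b, 3=a, 4=b, 5=b, 6=a, 7=a, 8=b, 9=b. No two adjacent vertices share a color.

2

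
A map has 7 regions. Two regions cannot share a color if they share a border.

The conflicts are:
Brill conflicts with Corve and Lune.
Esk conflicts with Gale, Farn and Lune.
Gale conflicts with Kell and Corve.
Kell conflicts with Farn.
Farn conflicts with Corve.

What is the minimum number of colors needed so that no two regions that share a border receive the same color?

The cycle Gale-Esk-Lune-Brill-Corve-Gale has odd length 5, so it cannot be 2-colored; at least 3 colors are needed.
3 colors suffice: color 1 → {Gale, Farn, Lune}; color 2 → {Esk, Kell, Corve}; color 3 → {Brill}. No two conflicting regions share a color.

3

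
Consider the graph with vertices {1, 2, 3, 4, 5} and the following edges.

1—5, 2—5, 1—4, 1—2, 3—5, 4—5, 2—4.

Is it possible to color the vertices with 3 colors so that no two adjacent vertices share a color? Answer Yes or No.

1, 2, 4, 5 form a clique, so at least 4 colors are needed.
So 3 colors are not enough.

No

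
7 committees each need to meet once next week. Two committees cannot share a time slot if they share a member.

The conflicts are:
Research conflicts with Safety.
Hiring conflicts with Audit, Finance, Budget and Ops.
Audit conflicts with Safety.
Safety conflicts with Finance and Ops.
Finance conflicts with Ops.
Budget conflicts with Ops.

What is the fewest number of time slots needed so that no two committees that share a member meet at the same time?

3

Safety, Finance, Ops are mutually in conflict, so at least 3 time slots are needed.
3 time slots suffice: time slot 1 → {Research, Audit, Ops}; time slot 2 → {Hiring, Safety}; time slot 3 → {Finance, Budget}. No two conflicting committees share a time slot.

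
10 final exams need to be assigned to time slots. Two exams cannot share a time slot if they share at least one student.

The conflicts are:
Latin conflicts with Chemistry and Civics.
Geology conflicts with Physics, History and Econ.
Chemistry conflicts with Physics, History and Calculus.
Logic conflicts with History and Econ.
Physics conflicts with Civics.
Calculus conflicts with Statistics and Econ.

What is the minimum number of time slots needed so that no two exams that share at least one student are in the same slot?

3

The cycle Econ-Geology-Physics-Chemistry-Calculus-Econ has odd length 5, so it cannot be 2-colored; at least 3 time slots are needed.
3 time slots suffice: Latin=2, Geology=1, Chemistry=1, Logic=1, Physics=2, History=2, Civics=1, Calculus=2, Statistics=1, Econ=3. Each listed conflict is separated.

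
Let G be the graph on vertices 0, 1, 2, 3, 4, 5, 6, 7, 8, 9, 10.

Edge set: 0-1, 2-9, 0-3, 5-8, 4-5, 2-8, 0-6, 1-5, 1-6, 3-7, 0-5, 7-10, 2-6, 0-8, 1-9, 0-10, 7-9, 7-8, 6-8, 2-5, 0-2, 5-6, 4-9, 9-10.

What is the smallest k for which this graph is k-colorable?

5

0, 2, 5, 6, 8 are pairwise adjacent (a clique of size 5), so at least 5 colors are needed.
A valid assignment using 5 colors: 0=red, 1=yellow, 2=yellow, 3=green, 4=green, 5=blue, 6=green, 7=blue, 8=purple, 9=red, 10=green. Every edge joins two different colors.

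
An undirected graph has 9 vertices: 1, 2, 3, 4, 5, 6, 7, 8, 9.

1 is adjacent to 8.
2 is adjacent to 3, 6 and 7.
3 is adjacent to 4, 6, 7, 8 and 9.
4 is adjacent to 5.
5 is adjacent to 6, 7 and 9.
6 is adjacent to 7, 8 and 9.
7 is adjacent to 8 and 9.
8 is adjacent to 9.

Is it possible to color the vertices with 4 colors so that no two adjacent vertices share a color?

No

3, 6, 7, 8, 9 are mutually adjacent (a clique of size 5), so at least 5 colors are needed.
So 4 colors are not enough.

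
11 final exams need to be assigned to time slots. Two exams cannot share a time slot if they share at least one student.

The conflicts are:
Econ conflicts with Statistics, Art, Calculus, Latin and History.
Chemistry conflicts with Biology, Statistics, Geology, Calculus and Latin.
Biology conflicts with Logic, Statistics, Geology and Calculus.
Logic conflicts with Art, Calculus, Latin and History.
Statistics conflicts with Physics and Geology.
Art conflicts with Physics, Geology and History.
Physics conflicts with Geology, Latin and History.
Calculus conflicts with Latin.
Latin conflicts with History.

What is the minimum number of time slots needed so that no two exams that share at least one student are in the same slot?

Chemistry, Biology, Statistics, Geology are mutually in conflict, so at least 4 time slots are needed.
4 time slots suffice: Econ=2, Chemistry=2, Biology=1, Logic=2, Statistics=4, Art=1, Physics=2, Geology=3, Calculus=3, Latin=1, History=3. No two conflicting exams share a time slot.

4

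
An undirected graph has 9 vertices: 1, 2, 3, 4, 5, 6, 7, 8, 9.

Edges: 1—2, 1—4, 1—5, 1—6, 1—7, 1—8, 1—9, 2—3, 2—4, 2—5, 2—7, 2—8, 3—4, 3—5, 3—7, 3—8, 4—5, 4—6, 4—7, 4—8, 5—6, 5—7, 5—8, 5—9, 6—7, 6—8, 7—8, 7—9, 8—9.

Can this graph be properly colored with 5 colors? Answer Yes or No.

No

1, 4, 5, 6, 7, 8 are pairwise adjacent (a clique of size 6), so at least 6 colors are needed.
So 5 colors are not enough.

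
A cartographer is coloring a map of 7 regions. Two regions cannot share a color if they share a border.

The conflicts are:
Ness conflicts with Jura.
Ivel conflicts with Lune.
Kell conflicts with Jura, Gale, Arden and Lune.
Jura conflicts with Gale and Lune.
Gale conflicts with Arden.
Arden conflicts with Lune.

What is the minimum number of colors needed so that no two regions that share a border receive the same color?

Kell, Gale, Arden pairwise conflict, so at least 3 colors are needed.
One proper 3-coloring: Ness=1, Ivel=1, Kell=1, Jura=3, Gale=2, Arden=3, Lune=2. Each listed conflict is separated.

3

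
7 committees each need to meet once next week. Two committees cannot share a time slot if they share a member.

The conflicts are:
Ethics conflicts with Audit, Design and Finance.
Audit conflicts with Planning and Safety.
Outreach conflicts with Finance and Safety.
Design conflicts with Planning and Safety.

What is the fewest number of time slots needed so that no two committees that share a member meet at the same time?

3

The cycle Design-Ethics-Finance-Outreach-Safety-Design has odd length 5, so it cannot be 2-colored; at least 3 time slots are needed.
Using 3 time slots: Ethics=2, Audit=1, Outreach=3, Design=1, Finance=1, Planning=2, Safety=2. Each listed conflict is separated.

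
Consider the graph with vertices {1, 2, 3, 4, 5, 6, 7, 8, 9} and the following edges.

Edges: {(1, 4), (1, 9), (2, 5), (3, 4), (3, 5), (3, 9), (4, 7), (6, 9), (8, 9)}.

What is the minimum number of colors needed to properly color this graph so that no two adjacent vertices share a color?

2 and 5 are adjacent, so at least 2 colors are needed.
2 colors suffice: color red → {4, 5, 9}; color blue → {1, 2, 3, 6, 7, 8}. Each edge has distinct colors on its endpoints.

2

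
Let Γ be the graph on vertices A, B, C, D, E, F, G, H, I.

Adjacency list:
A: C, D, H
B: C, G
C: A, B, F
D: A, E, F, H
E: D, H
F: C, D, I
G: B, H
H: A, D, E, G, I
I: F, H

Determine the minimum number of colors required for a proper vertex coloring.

3

D, E, H are pairwise adjacent, so at least 3 colors are needed.
3 colors suffice: color 1 → {B, F, H}; color 2 → {C, D, G, I}; color 3 → {A, E}. Each edge has distinct colors on its endpoints.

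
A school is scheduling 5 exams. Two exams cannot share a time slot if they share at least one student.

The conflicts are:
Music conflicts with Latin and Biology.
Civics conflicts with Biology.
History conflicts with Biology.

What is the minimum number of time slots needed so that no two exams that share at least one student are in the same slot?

2

Music and Biology conflict, so at least 2 time slots are needed.
Using 2 time slots: Music=2, Latin=1, Civics=2, History=2, Biology=1. No two conflicting exams share a time slot.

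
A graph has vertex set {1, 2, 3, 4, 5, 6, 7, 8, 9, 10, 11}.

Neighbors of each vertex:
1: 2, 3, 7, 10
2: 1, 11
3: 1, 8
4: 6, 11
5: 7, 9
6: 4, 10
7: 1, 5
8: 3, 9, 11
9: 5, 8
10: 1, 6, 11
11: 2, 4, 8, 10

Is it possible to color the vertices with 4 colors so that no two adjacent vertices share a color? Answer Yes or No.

The chromatic number is 3. The cycle 11-8-3-1-10-11 has odd length 5, so it cannot be 2-colored; at least 3 colors are needed.
One proper 3-coloring: 1=red, 2=blue, 3=green, 4=blue, 5=red, 6=red, 7=blue, 8=blue, 9=green, 10=blue, 11=red.
Since 4 ≥ 3, a proper 4-coloring certainly exists.

Yes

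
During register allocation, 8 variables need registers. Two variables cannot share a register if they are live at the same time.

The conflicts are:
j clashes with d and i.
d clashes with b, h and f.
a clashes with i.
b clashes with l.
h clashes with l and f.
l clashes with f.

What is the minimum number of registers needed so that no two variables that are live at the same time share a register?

h, l, f are mutually in conflict, so at least 3 registers are needed.
3 registers suffice: register 1 → {d, i, l}; register 2 → {j, a, b, f}; register 3 → {h}. Each listed conflict is separated.

3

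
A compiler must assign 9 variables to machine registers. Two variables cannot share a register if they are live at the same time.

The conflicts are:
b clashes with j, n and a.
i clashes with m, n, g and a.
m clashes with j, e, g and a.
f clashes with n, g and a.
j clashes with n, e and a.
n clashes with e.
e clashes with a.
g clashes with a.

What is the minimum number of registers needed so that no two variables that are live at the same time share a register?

4

i, m, g, a all conflict with each other, so at least 4 registers are needed.
4 registers suffice: register 1 → {n, a}; register 2 → {i, f, j}; register 3 → {b, m}; register 4 → {e, g}. Each listed conflict is separated.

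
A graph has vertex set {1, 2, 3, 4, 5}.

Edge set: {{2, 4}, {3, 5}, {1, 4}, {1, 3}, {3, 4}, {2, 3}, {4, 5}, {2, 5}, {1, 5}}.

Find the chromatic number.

2, 3, 4, 5 are mutually adjacent (a clique of size 4), so at least 4 colors are needed.
4 colors suffice: 1=d, 2=d, 3=c, 4=a, 5=b. Every edge joins two different colors.

4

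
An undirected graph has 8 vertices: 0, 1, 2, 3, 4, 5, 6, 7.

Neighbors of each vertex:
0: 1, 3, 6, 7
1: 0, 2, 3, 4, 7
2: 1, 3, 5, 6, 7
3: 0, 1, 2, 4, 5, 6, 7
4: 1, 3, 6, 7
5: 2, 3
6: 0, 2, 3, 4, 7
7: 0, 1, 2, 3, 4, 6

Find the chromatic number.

4

0, 1, 3, 7 are pairwise adjacent (a clique of size 4), so at least 4 colors are needed.
4 colors suffice: color red → {3}; color blue → {5, 7}; color green → {1, 6}; color yellow → {0, 2, 4}. No two adjacent vertices share a color.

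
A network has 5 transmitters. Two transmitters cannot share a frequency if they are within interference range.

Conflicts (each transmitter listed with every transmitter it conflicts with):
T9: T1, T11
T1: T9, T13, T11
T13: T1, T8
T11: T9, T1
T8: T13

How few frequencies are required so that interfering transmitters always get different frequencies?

T9, T1, T11 are mutually in conflict, so at least 3 frequencies are needed.
3 frequencies suffice: frequency 1 → {T1, T8}; frequency 2 → {T13, T11}; frequency 3 → {T9}. Each listed conflict is separated.

3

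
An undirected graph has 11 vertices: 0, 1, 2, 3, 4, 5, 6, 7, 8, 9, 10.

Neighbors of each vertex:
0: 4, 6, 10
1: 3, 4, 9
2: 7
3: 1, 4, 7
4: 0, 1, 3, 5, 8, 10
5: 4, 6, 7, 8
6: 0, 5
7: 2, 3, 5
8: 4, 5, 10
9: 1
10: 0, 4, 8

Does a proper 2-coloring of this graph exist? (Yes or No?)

No

4, 5, 8 are mutually adjacent, so at least 3 colors are needed.
So 2 colors are not enough.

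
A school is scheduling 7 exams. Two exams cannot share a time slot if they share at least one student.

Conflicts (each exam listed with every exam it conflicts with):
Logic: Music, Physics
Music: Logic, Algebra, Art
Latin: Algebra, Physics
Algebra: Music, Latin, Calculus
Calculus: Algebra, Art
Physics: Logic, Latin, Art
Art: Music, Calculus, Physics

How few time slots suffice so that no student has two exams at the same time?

3

The cycle Algebra-Music-Logic-Physics-Latin-Algebra has odd length 5, so it cannot be 2-colored; at least 3 time slots are needed.
3 time slots suffice: Logic=1, Music=2, Latin=3, Algebra=1, Calculus=2, Physics=2, Art=1. Every pair that conflicts lands in different time slots.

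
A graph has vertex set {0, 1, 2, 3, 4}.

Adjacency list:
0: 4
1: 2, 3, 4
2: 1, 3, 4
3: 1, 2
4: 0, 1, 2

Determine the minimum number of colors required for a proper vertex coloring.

3

1, 2, 3 are pairwise adjacent, so at least 3 colors are needed.
3 colors suffice: color a → {0, 1}; color b → {2}; color c → {3, 4}. No two adjacent vertices share a color.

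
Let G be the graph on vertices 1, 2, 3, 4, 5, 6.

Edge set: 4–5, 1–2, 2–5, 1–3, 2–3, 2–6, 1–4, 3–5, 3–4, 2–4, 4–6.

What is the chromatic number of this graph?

4

2, 3, 4, 5 are mutually adjacent (a clique of size 4), so at least 4 colors are needed.
A valid assignment using 4 colors: 1=d, 2=b, 3=c, 4=a, 5=d, 6=c. Each edge has distinct colors on its endpoints.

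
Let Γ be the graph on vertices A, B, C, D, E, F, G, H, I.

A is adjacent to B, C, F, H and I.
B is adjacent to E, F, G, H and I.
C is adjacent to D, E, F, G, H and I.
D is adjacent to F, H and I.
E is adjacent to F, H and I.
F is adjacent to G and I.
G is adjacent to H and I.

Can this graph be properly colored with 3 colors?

No

C, E, F, I are mutually adjacent (a clique of size 4), so at least 4 colors are needed.
So 3 colors are not enough.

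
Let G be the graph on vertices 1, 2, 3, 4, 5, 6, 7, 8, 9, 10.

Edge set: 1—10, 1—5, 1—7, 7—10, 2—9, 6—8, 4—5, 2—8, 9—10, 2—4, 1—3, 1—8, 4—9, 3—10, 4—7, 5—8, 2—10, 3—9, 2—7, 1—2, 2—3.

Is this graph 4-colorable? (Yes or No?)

The chromatic number is 4. 2, 3, 9, 10 are mutually adjacent (a clique of size 4), so at least 4 colors are needed.
4 colors suffice: color red → {2, 5, 6}; color blue → {1, 9}; color green → {4, 8, 10}; color yellow → {3, 7}.
That is already a proper 4-coloring.

Yes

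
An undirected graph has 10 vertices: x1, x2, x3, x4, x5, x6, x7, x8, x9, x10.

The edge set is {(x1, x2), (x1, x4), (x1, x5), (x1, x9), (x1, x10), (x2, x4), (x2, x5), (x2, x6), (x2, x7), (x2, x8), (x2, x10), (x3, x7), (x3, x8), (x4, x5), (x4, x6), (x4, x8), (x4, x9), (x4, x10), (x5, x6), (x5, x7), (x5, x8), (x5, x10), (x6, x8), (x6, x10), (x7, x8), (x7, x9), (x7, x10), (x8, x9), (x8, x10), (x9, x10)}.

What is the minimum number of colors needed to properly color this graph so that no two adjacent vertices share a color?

x2, x4, x5, x6, x8, x10 are mutually adjacent (a clique of size 6), so at least 6 colors are needed.
A valid assignment using 6 colors: x1=1, x2=4, x3=2, x4=3, x5=5, x6=6, x7=3, x8=1, x9=4, x10=2. Every edge joins two different colors.

6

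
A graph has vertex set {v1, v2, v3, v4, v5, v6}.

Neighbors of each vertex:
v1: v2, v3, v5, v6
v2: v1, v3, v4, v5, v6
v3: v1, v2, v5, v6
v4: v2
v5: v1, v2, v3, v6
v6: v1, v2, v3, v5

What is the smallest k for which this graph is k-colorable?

v1, v2, v3, v5, v6 form a clique, so at least 5 colors are needed.
5 colors suffice: v1=4, v2=1, v3=2, v4=2, v5=3, v6=5. Each edge has distinct colors on its endpoints.

5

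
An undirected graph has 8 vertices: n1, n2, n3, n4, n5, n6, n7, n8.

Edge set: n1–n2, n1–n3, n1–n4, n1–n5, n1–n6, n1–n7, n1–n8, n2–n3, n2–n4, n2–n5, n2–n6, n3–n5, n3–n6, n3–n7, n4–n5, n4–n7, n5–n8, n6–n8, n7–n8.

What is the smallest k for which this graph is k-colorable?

4

n1, n2, n4, n5 are pairwise adjacent (a clique of size 4), so at least 4 colors are needed.
One proper 4-coloring: n1=1, n2=2, n3=4, n4=4, n5=3, n6=3, n7=3, n8=2. Each edge has distinct colors on its endpoints.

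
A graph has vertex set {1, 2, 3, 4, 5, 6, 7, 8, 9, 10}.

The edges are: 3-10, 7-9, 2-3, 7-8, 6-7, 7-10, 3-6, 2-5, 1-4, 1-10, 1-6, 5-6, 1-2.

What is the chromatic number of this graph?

2

7 and 9 are adjacent, so at least 2 colors are needed.
A valid assignment using 2 colors: 1=a, 2=b, 3=a, 4=b, 5=a, 6=b, 7=a, 8=b, 9=b, 10=b. Each edge has distinct colors on its endpoints.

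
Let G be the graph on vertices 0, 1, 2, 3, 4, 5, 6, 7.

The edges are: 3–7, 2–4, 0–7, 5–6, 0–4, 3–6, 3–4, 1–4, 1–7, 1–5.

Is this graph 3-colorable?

The chromatic number is 3. The cycle 1-7-3-6-5-1 has odd length 5, so it cannot be 2-colored; at least 3 colors are needed.
A valid assignment using 3 colors: 0=blue, 1=blue, 2=blue, 3=blue, 4=red, 5=red, 6=green, 7=red.
That is already a proper 3-coloring.

Yes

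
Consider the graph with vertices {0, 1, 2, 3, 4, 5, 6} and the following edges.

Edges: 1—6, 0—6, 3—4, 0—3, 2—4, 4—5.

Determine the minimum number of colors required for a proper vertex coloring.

4 and 5 are adjacent, so at least 2 colors are needed.
One proper 2-coloring: 0=red, 1=red, 2=blue, 3=blue, 4=red, 5=blue, 6=blue. Each edge has distinct colors on its endpoints.

2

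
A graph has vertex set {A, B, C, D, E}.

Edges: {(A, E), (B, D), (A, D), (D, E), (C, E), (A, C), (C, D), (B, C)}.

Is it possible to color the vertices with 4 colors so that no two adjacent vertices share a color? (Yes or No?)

Yes

The chromatic number is 4. A, C, D, E are mutually adjacent (a clique of size 4), so at least 4 colors are needed.
4 colors suffice: color red → {D}; color blue → {C}; color green → {B, E}; color yellow → {A}.
That is already a proper 4-coloring.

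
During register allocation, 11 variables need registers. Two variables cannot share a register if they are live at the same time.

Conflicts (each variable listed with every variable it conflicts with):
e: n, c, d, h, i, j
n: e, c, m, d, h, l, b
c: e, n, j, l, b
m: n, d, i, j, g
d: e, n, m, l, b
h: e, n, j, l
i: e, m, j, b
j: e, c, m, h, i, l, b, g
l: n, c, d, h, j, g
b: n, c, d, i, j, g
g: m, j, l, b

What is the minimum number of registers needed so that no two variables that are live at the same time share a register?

n, m, d all conflict with each other, so at least 3 registers are needed.
3 registers suffice: e=2, n=1, c=3, m=2, d=3, h=3, i=3, j=1, l=2, b=2, g=3. Every pair that conflicts lands in different registers.

3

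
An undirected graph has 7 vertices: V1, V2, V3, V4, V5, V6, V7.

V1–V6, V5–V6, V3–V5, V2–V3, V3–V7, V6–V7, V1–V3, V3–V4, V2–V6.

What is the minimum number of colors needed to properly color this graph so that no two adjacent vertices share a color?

V1 and V3 are adjacent, so at least 2 colors are needed.
2 colors suffice: color 1 → {V3, V6}; color 2 → {V1, V2, V4, V5, V7}. No two adjacent vertices share a color.

2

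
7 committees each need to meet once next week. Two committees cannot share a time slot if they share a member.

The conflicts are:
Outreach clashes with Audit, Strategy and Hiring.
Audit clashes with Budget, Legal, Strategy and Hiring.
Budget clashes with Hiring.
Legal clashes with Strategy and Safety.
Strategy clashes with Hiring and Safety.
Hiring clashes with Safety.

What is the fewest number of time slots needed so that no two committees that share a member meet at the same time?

Outreach, Audit, Strategy, Hiring pairwise conflict, so at least 4 time slots are needed.
4 time slots suffice: time slot 1 → {Legal, Hiring}; time slot 2 → {Audit, Safety}; time slot 3 → {Budget, Strategy}; time slot 4 → {Outreach}. Every pair that conflicts lands in different time slots.

4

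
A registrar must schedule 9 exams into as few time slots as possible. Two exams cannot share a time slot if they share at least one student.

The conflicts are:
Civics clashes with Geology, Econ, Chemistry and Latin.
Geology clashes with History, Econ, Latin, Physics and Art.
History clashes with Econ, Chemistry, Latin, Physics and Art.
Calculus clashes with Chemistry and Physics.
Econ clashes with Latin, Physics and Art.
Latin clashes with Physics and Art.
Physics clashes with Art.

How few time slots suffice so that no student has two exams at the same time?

Geology, History, Econ, Latin, Physics, Art pairwise conflict, so at least 6 time slots are needed.
A valid assignment using 6 time slots: Civics=1, Geology=2, History=1, Calculus=1, Econ=5, Chemistry=2, Latin=3, Physics=4, Art=6. Each listed conflict is separated.

6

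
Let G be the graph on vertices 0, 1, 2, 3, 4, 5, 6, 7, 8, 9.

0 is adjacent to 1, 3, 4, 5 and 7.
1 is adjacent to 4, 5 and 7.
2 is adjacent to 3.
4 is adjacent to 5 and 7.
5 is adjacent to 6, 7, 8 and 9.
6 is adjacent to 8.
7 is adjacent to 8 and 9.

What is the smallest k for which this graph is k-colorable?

5

0, 1, 4, 5, 7 form a clique, so at least 5 colors are needed.
One proper 5-coloring: 0=green, 1=yellow, 2=blue, 3=red, 4=purple, 5=red, 6=blue, 7=blue, 8=green, 9=green. No two adjacent vertices share a color.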